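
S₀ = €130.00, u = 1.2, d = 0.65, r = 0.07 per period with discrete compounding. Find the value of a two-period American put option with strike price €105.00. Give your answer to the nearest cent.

Risk-neutral probability p = (1 + 0.07 − 0.65)/(1.2 − 0.65) = 0.4200/0.5500 = 0.7636
Terminal stock prices: S_uu = 187.2, S_ud = 101.4, S_dd = 54.93
Terminal payoffs (K − S): max(-82.2, 0) = 0, max(3.6, 0) = 3.6, max(50.07, 0) = 50.07
Node u (S = 156): continuation = 1/1.07·[0.7636·0.0000 + 0.2364·3.6000] = 0.7952; exercise value = 0.0000 ≤ continuation, so V_u = 0.7952
Node d (S = 84.5): continuation = 1/1.07·[0.7636·3.6000 + 0.2364·50.0750] = 13.6308; exercise value = 20.5000 > continuation, so V_d = 20.5000 (exercise)
Node 0 (S = 130): continuation = 1/1.07·[0.7636·0.7952 + 0.2364·20.5000] = 5.0960; exercise value = 0.0000 ≤ continuation, so V_0 = 5.0960

€5.10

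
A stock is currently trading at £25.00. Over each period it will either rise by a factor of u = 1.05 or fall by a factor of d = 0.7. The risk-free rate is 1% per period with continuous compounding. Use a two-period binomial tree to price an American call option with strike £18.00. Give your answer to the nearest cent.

Risk-neutral probability p = (e^0.01 − 0.7)/(1.05 − 0.7) = 0.3101/0.3500 = 0.8859
Terminal stock prices: S_uu = 27.56, S_ud = 18.38, S_dd = 12.25
Terminal payoffs (S − K): max(9.562, 0) = 9.562, max(0.375, 0) = 0.375, max(-5.75, 0) = 0
Node u (S = 26.25): continuation = e^(−0.01)·[0.8859·9.5625 + 0.1141·0.3750] = 8.4291; exercise value = 8.2500 ≤ continuation, so V_u = 8.4291
Node d (S = 17.5): continuation = e^(−0.01)·[0.8859·0.3750 + 0.1141·0.0000] = 0.3289; exercise value = 0.0000 ≤ continuation, so V_d = 0.3289
Node 0 (S = 25): continuation = e^(−0.01)·[0.8859·8.4291 + 0.1141·0.3289] = 7.4299; exercise value = 7.0000 ≤ continuation, so V_0 = 7.4299

£7.43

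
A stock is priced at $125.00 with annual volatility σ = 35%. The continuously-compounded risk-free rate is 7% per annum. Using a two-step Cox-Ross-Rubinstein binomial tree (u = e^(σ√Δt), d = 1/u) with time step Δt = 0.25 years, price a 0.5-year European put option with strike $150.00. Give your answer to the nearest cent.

$26.63

CRR parameters: u = e^(σ√Δt) = e^(0.35·√0.25) = 1.1912, d = 1/u = 0.8395
Per-period rate: rΔt = 0.07·0.25 = 0.0175, so R = e^0.0175 = 1.0177
Risk-neutral probability p = (e^0.0175 − 0.8395)/(1.1912 − 0.8395) = 0.1782/0.3518 = 0.5065
Terminal stock prices: S_uu = 177.4, S_ud = 125, S_dd = 88.09
Terminal payoffs (K − S): max(-27.38, 0) = 0, max(25, 0) = 25, max(61.91, 0) = 61.91
Node u (S = 148.9): V_u = e^(−0.0175)·[0.5065·0.0000 + 0.4935·25.0000] = 12.1224
Node d (S = 104.9): V_d = e^(−0.0175)·[0.5065·25.0000 + 0.4935·61.9140] = 42.4657
Node 0 (S = 125): V_0 = e^(−0.0175)·[0.5065·12.1224 + 0.4935·42.4657] = 26.6254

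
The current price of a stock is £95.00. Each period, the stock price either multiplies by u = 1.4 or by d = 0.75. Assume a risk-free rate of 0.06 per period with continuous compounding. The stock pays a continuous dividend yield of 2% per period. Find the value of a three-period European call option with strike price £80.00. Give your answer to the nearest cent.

£30.05

Per-period risk-free factor R = e^0.06 = 1.0618; dividend-adjusted growth = e^(0.06−0.02) = 1.0408.
Risk-neutral probability p = (1.0408 − 0.75)/(1.4 − 0.75) = 0.2908/0.6500 = 0.4474
Terminal stock prices: S_uuu = 260.7, S_uud = 139.6, S_udd = 74.81, S_ddd = 40.08
Terminal payoffs (S − K): max(180.7, 0) = 180.7, max(59.65, 0) = 59.65, max(-5.188, 0) = 0, max(-39.92, 0) = 0
Node uu (S = 186.2): V_uu = e^(−0.06)·[0.4474·180.6800 + 0.5526·59.6500] = 107.1718
Node ud (S = 99.75): V_ud = e^(−0.06)·[0.4474·59.6500 + 0.5526·0.0000] = 25.1333
Node dd (S = 53.44): V_dd = e^(−0.06)·[0.4474·0.0000 + 0.5526·0.0000] = 0.0000
Node u (S = 133): V_u = e^(−0.06)·[0.4474·107.1718 + 0.5526·25.1333] = 58.2363
Node d (S = 71.25): V_d = e^(−0.06)·[0.4474·25.1333 + 0.5526·0.0000] = 10.5898
Node 0 (S = 95): V_0 = e^(−0.06)·[0.4474·58.2363 + 0.5526·10.5898] = 30.0488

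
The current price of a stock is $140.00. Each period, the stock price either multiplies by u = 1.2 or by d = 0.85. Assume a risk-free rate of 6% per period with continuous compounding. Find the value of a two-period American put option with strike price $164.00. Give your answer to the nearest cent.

$24.00

Risk-neutral probability p = (e^0.06 − 0.85)/(1.2 − 0.85) = 0.2118/0.3500 = 0.6052
Terminal stock prices: S_uu = 201.6, S_ud = 142.8, S_dd = 101.1
Terminal payoffs (K − S): max(-37.6, 0) = 0, max(21.2, 0) = 21.2, max(62.85, 0) = 62.85
Node u (S = 168): continuation = e^(−0.06)·[0.6052·0.0000 + 0.3948·21.2000] = 7.8814; exercise value = 0.0000 ≤ continuation, so V_u = 7.8814
Node d (S = 119): continuation = e^(−0.06)·[0.6052·21.2000 + 0.3948·62.8500] = 35.4494; exercise value = 45.0000 > continuation, so V_d = 45.0000 (exercise)
Node 0 (S = 140): continuation = e^(−0.06)·[0.6052·7.8814 + 0.3948·45.0000] = 21.2218; exercise value = 24.0000 > continuation, so V_0 = 24.0000 (exercise)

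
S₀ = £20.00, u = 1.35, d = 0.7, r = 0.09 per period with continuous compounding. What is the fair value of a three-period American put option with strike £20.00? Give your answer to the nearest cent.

Risk-neutral probability p = (e^0.09 − 0.7)/(1.35 − 0.7) = 0.3942/0.6500 = 0.6064
Terminal stock prices: S_uuu = 49.21, S_uud = 25.52, S_udd = 13.23, S_ddd = 6.86
Terminal payoffs (K − S): max(-29.21, 0) = 0, max(-5.515, 0) = 0, max(6.77, 0) = 6.77, max(13.14, 0) = 13.14
Node uu (S = 36.45): continuation = e^(−0.09)·[0.6064·0.0000 + 0.3936·0.0000] = 0.0000; exercise value = 0.0000 ≤ continuation, so V_uu = 0.0000
Node ud (S = 18.9): continuation = e^(−0.09)·[0.6064·0.0000 + 0.3936·6.7700] = 2.4352; exercise value = 1.1000 ≤ continuation, so V_ud = 2.4352
Node dd (S = 9.8): continuation = e^(−0.09)·[0.6064·6.7700 + 0.3936·13.1400] = 8.4786; exercise value = 10.2000 > continuation, so V_dd = 10.2000 (exercise)
Node u (S = 27): continuation = e^(−0.09)·[0.6064·0.0000 + 0.3936·2.4352] = 0.8759; exercise value = 0.0000 ≤ continuation, so V_u = 0.8759
Node d (S = 14): continuation = e^(−0.09)·[0.6064·2.4352 + 0.3936·10.2000] = 5.0186; exercise value = 6.0000 > continuation, so V_d = 6.0000 (exercise)
Node 0 (S = 20): continuation = e^(−0.09)·[0.6064·0.8759 + 0.3936·6.0000] = 2.6437; exercise value = 0.0000 ≤ continuation, so V_0 = 2.6437

£2.64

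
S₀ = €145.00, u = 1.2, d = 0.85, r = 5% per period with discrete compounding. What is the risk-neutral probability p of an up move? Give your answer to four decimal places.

p = 0.5714

Risk-neutral probability p = (1 + 0.05 − 0.85)/(1.2 − 0.85) = 0.2000/0.3500 = 0.5714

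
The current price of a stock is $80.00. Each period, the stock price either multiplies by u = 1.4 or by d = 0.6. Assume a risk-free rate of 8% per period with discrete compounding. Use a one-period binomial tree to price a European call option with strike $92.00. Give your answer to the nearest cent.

Risk-neutral probability p = (1 + 0.08 − 0.6)/(1.4 − 0.6) = 0.4800/0.8000 = 0.6000
Terminal stock prices: S_u = 112, S_d = 48
Terminal payoffs (S − K): max(20, 0) = 20, max(-44, 0) = 0
Node 0 (S = 80): V_0 = 1/1.08·[0.6000·20.0000 + 0.4000·0.0000] = 11.1111

$11.11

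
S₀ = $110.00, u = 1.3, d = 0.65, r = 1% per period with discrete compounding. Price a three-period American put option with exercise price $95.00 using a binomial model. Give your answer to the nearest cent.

Risk-neutral probability p = (1 + 0.01 − 0.65)/(1.3 − 0.65) = 0.3600/0.6500 = 0.5538
Terminal stock prices: S_uuu = 241.7, S_uud = 120.8, S_udd = 60.42, S_ddd = 30.21
Terminal payoffs (K − S): max(-146.7, 0) = 0, max(-25.84, 0) = 0, max(34.58, 0) = 34.58, max(64.79, 0) = 64.79
Node uu (S = 185.9): continuation = 1/1.01·[0.5538·0.0000 + 0.4462·0.0000] = 0.0000; exercise value = 0.0000 ≤ continuation, so V_uu = 0.0000
Node ud (S = 92.95): continuation = 1/1.01·[0.5538·0.0000 + 0.4462·34.5825] = 15.2764; exercise value = 2.0500 ≤ continuation, so V_ud = 15.2764
Node dd (S = 46.48): continuation = 1/1.01·[0.5538·34.5825 + 0.4462·64.7912] = 47.5844; exercise value = 48.5250 > continuation, so V_dd = 48.5250 (exercise)
Node u (S = 143): continuation = 1/1.01·[0.5538·0.0000 + 0.4462·15.2764] = 6.7481; exercise value = 0.0000 ≤ continuation, so V_u = 6.7481
Node d (S = 71.5): continuation = 1/1.01·[0.5538·15.2764 + 0.4462·48.5250] = 29.8122; exercise value = 23.5000 ≤ continuation, so V_d = 29.8122
Node 0 (S = 110): continuation = 1/1.01·[0.5538·6.7481 + 0.4462·29.8122] = 16.8696; exercise value = 0.0000 ≤ continuation, so V_0 = 16.8696

$16.87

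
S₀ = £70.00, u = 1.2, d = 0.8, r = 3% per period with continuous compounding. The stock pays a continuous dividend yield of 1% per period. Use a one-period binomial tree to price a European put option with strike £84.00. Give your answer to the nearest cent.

£12.21

Per-period risk-free factor R = e^0.03 = 1.0305; dividend-adjusted growth = e^(0.03−0.01) = 1.0202.
Risk-neutral probability p = (1.0202 − 0.8)/(1.2 − 0.8) = 0.2202/0.4000 = 0.5505
Terminal stock prices: S_u = 84, S_d = 56
Terminal payoffs (K − S): max(0, 0) = 0, max(28, 0) = 28
Node 0 (S = 70): V_0 = e^(−0.03)·[0.5505·0.0000 + 0.4495·28.0000] = 12.2139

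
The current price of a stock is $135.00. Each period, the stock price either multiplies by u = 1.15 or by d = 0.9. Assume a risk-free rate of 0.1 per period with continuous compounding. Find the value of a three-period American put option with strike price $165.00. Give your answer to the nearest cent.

Risk-neutral probability p = (e^0.1 − 0.9)/(1.15 − 0.9) = 0.2052/0.2500 = 0.8207
Terminal stock prices: S_uuu = 205.3, S_uud = 160.7, S_udd = 125.8, S_ddd = 98.42
Terminal payoffs (K − S): max(-40.32, 0) = 0, max(4.316, 0) = 4.316, max(39.25, 0) = 39.25, max(66.58, 0) = 66.58
Node uu (S = 178.5): continuation = e^(−0.1)·[0.8207·0.0000 + 0.1793·4.3163] = 0.7003; exercise value = 0.0000 ≤ continuation, so V_uu = 0.7003
Node ud (S = 139.7): continuation = e^(−0.1)·[0.8207·4.3163 + 0.1793·39.2475] = 9.5732; exercise value = 25.2750 > continuation, so V_ud = 25.2750 (exercise)
Node dd (S = 109.4): continuation = e^(−0.1)·[0.8207·39.2475 + 0.1793·66.5850] = 39.9482; exercise value = 55.6500 > continuation, so V_dd = 55.6500 (exercise)
Node u (S = 155.2): continuation = e^(−0.1)·[0.8207·0.7003 + 0.1793·25.2750] = 4.6210; exercise value = 9.7500 > continuation, so V_u = 9.7500 (exercise)
Node d (S = 121.5): continuation = e^(−0.1)·[0.8207·25.2750 + 0.1793·55.6500] = 27.7982; exercise value = 43.5000 > continuation, so V_d = 43.5000 (exercise)
Node 0 (S = 135): continuation = e^(−0.1)·[0.8207·9.7500 + 0.1793·43.5000] = 14.2982; exercise value = 30.0000 > continuation, so V_0 = 30.0000 (exercise)

$30.00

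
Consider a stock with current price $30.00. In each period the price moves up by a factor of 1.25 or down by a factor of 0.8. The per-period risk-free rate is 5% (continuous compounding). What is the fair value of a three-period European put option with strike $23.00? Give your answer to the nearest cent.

$0.57

Risk-neutral probability p = (e^0.05 − 0.8)/(1.25 − 0.8) = 0.2513/0.4500 = 0.5584
Terminal stock prices: S_uuu = 58.59, S_uud = 37.5, S_udd = 24, S_ddd = 15.36
Terminal payoffs (K − S): max(-35.59, 0) = 0, max(-14.5, 0) = 0, max(-1, 0) = 0, max(7.64, 0) = 7.64
Node uu (S = 46.88): V_uu = e^(−0.05)·[0.5584·0.0000 + 0.4416·0.0000] = 0.0000
Node ud (S = 30): V_ud = e^(−0.05)·[0.5584·0.0000 + 0.4416·0.0000] = 0.0000
Node dd (S = 19.2): V_dd = e^(−0.05)·[0.5584·0.0000 + 0.4416·7.6400] = 3.2094
Node u (S = 37.5): V_u = e^(−0.05)·[0.5584·0.0000 + 0.4416·0.0000] = 0.0000
Node d (S = 24): V_d = e^(−0.05)·[0.5584·0.0000 + 0.4416·3.2094] = 1.3482
Node 0 (S = 30): V_0 = e^(−0.05)·[0.5584·0.0000 + 0.4416·1.3482] = 0.5664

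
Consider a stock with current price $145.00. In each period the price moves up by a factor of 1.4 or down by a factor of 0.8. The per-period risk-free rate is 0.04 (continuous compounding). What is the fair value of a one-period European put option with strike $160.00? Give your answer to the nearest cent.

$25.31

Risk-neutral probability p = (e^0.04 − 0.8)/(1.4 − 0.8) = 0.2408/0.6000 = 0.4014
Terminal stock prices: S_u = 203, S_d = 116
Terminal payoffs (K − S): max(-43, 0) = 0, max(44, 0) = 44
Node 0 (S = 145): V_0 = e^(−0.04)·[0.4014·0.0000 + 0.5986·44.0000] = 25.3077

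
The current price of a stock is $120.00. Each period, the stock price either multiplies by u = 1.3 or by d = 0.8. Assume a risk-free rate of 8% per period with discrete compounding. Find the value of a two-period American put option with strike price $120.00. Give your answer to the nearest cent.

$9.78

Risk-neutral probability p = (1 + 0.08 − 0.8)/(1.3 − 0.8) = 0.2800/0.5000 = 0.5600
Terminal stock prices: S_uu = 202.8, S_ud = 124.8, S_dd = 76.8
Terminal payoffs (K − S): max(-82.8, 0) = 0, max(-4.8, 0) = 0, max(43.2, 0) = 43.2
Node u (S = 156): continuation = 1/1.08·[0.5600·0.0000 + 0.4400·0.0000] = 0.0000; exercise value = 0.0000 ≤ continuation, so V_u = 0.0000
Node d (S = 96): continuation = 1/1.08·[0.5600·0.0000 + 0.4400·43.2000] = 17.6000; exercise value = 24.0000 > continuation, so V_d = 24.0000 (exercise)
Node 0 (S = 120): continuation = 1/1.08·[0.5600·0.0000 + 0.4400·24.0000] = 9.7778; exercise value = 0.0000 ≤ continuation, so V_0 = 9.7778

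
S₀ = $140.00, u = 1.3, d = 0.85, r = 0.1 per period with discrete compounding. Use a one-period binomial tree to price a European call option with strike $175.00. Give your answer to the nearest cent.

Risk-neutral probability p = (1 + 0.1 − 0.85)/(1.3 − 0.85) = 0.2500/0.4500 = 0.5556
Terminal stock prices: S_u = 182, S_d = 119
Terminal payoffs (S − K): max(7, 0) = 7, max(-56, 0) = 0
Node 0 (S = 140): V_0 = 1/1.1·[0.5556·7.0000 + 0.4444·0.0000] = 3.5354

$3.54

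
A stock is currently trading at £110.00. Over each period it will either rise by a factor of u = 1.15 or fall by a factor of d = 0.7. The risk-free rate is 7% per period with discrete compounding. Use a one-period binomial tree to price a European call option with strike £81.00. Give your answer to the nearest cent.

Risk-neutral probability p = (1 + 0.07 − 0.7)/(1.15 − 0.7) = 0.3700/0.4500 = 0.8222
Terminal stock prices: S_u = 126.5, S_d = 77
Terminal payoffs (S − K): max(45.5, 0) = 45.5, max(-4, 0) = 0
Node 0 (S = 110): V_0 = 1/1.07·[0.8222·45.5000 + 0.1778·0.0000] = 34.9637

£34.96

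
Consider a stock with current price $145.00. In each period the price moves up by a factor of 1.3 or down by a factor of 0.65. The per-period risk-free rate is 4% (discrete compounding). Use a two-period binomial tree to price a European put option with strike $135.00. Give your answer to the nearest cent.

Risk-neutral probability p = (1 + 0.04 − 0.65)/(1.3 − 0.65) = 0.3900/0.6500 = 0.6000
Terminal stock prices: S_uu = 245.1, S_ud = 122.5, S_dd = 61.26
Terminal payoffs (K − S): max(-110.1, 0) = 0, max(12.47, 0) = 12.47, max(73.74, 0) = 73.74
Node u (S = 188.5): V_u = 1/1.04·[0.6000·0.0000 + 0.4000·12.4750] = 4.7981
Node d (S = 94.25): V_d = 1/1.04·[0.6000·12.4750 + 0.4000·73.7375] = 35.5577
Node 0 (S = 145): V_0 = 1/1.04·[0.6000·4.7981 + 0.4000·35.5577] = 16.4442

$16.44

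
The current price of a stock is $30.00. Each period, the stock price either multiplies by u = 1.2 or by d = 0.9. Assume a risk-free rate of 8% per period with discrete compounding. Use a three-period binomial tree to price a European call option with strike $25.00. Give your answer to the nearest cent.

$10.31

Risk-neutral probability p = (1 + 0.08 − 0.9)/(1.2 − 0.9) = 0.1800/0.3000 = 0.6000
Terminal stock prices: S_uuu = 51.84, S_uud = 38.88, S_udd = 29.16, S_ddd = 21.87
Terminal payoffs (S − K): max(26.84, 0) = 26.84, max(13.88, 0) = 13.88, max(4.16, 0) = 4.16, max(-3.13, 0) = 0
Node uu (S = 43.2): V_uu = 1/1.08·[0.6000·26.8400 + 0.4000·13.8800] = 20.0519
Node ud (S = 32.4): V_ud = 1/1.08·[0.6000·13.8800 + 0.4000·4.1600] = 9.2519
Node dd (S = 24.3): V_dd = 1/1.08·[0.6000·4.1600 + 0.4000·0.0000] = 2.3111
Node u (S = 36): V_u = 1/1.08·[0.6000·20.0519 + 0.4000·9.2519] = 14.5665
Node d (S = 27): V_d = 1/1.08·[0.6000·9.2519 + 0.4000·2.3111] = 5.9959
Node 0 (S = 30): V_0 = 1/1.08·[0.6000·14.5665 + 0.4000·5.9959] = 10.3132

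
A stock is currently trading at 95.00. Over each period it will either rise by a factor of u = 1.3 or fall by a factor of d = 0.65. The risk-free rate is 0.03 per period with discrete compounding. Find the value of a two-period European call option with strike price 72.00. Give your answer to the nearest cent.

32.32

Risk-neutral probability p = (1 + 0.03 − 0.65)/(1.3 − 0.65) = 0.3800/0.6500 = 0.5846
Terminal stock prices: S_uu = 160.6, S_ud = 80.28, S_dd = 40.14
Terminal payoffs (S − K): max(88.55, 0) = 88.55, max(8.275, 0) = 8.275, max(-31.86, 0) = 0
Node u (S = 123.5): V_u = 1/1.03·[0.5846·88.5500 + 0.4154·8.2750] = 53.5971
Node d (S = 61.75): V_d = 1/1.03·[0.5846·8.2750 + 0.4154·0.0000] = 4.6968
Node 0 (S = 95): V_0 = 1/1.03·[0.5846·53.5971 + 0.4154·4.6968] = 32.3152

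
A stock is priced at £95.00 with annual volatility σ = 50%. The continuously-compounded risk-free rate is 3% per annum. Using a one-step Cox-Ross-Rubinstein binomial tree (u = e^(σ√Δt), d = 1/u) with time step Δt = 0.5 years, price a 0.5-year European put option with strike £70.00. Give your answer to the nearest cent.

£1.84

CRR parameters: u = e^(σ√Δt) = e^(0.5·√0.5) = 1.4241, d = 1/u = 0.7022
Per-period rate: rΔt = 0.03·0.5 = 0.015, so R = e^0.015 = 1.0151
Risk-neutral probability p = (e^0.015 − 0.7022)/(1.4241 − 0.7022) = 0.3129/0.7219 = 0.4335
Terminal stock prices: S_u = 135.3, S_d = 66.71
Terminal payoffs (K − S): max(-65.29, 0) = 0, max(3.292, 0) = 3.292
Node 0 (S = 95): V_0 = e^(−0.015)·[0.4335·0.0000 + 0.5665·3.2921] = 1.8373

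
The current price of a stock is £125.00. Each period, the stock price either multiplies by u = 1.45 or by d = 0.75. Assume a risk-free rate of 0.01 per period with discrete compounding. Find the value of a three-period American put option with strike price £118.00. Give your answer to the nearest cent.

£23.04

Risk-neutral probability p = (1 + 0.01 − 0.75)/(1.45 − 0.75) = 0.2600/0.7000 = 0.3714
Terminal stock prices: S_uuu = 381.1, S_uud = 197.1, S_udd = 102, S_ddd = 52.73
Terminal payoffs (K − S): max(-263.1, 0) = 0, max(-79.11, 0) = 0, max(16.05, 0) = 16.05, max(65.27, 0) = 65.27
Node uu (S = 262.8): continuation = 1/1.01·[0.3714·0.0000 + 0.6286·0.0000] = 0.0000; exercise value = 0.0000 ≤ continuation, so V_uu = 0.0000
Node ud (S = 135.9): continuation = 1/1.01·[0.3714·0.0000 + 0.6286·16.0469] = 9.9867; exercise value = 0.0000 ≤ continuation, so V_ud = 9.9867
Node dd (S = 70.31): continuation = 1/1.01·[0.3714·16.0469 + 0.6286·65.2656] = 46.5192; exercise value = 47.6875 > continuation, so V_dd = 47.6875 (exercise)
Node u (S = 181.2): continuation = 1/1.01·[0.3714·0.0000 + 0.6286·9.9867] = 6.2152; exercise value = 0.0000 ≤ continuation, so V_u = 6.2152
Node d (S = 93.75): continuation = 1/1.01·[0.3714·9.9867 + 0.6286·47.6875] = 33.3509; exercise value = 24.2500 ≤ continuation, so V_d = 33.3509
Node 0 (S = 125): continuation = 1/1.01·[0.3714·6.2152 + 0.6286·33.3509] = 23.0415; exercise value = 0.0000 ≤ continuation, so V_0 = 23.0415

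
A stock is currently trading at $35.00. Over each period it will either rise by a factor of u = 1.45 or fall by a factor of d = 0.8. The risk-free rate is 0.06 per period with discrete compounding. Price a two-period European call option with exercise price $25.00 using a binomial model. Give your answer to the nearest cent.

Risk-neutral probability p = (1 + 0.06 − 0.8)/(1.45 − 0.8) = 0.2600/0.6500 = 0.4000
Terminal stock prices: S_uu = 73.59, S_ud = 40.6, S_dd = 22.4
Terminal payoffs (S − K): max(48.59, 0) = 48.59, max(15.6, 0) = 15.6, max(-2.6, 0) = 0
Node u (S = 50.75): V_u = 1/1.06·[0.4000·48.5875 + 0.6000·15.6000] = 27.1651
Node d (S = 28): V_d = 1/1.06·[0.4000·15.6000 + 0.6000·0.0000] = 5.8868
Node 0 (S = 35): V_0 = 1/1.06·[0.4000·27.1651 + 0.6000·5.8868] = 13.5831

$13.58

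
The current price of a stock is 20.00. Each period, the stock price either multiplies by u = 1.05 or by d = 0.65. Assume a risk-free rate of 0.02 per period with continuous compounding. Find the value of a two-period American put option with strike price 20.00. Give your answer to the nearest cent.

Risk-neutral probability p = (e^0.02 − 0.65)/(1.05 − 0.65) = 0.3702/0.4000 = 0.9255
Terminal stock prices: S_uu = 22.05, S_ud = 13.65, S_dd = 8.45
Terminal payoffs (K − S): max(-2.05, 0) = 0, max(6.35, 0) = 6.35, max(11.55, 0) = 11.55
Node u (S = 21): continuation = e^(−0.02)·[0.9255·0.0000 + 0.0745·6.3500] = 0.4637; exercise value = 0.0000 ≤ continuation, so V_u = 0.4637
Node d (S = 13): continuation = e^(−0.02)·[0.9255·6.3500 + 0.0745·11.5500] = 6.6040; exercise value = 7.0000 > continuation, so V_d = 7.0000 (exercise)
Node 0 (S = 20): continuation = e^(−0.02)·[0.9255·0.4637 + 0.0745·7.0000] = 0.9318; exercise value = 0.0000 ≤ continuation, so V_0 = 0.9318

0.93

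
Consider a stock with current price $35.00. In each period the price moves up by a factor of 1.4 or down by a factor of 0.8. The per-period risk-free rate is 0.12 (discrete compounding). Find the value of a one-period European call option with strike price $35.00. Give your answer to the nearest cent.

Risk-neutral probability p = (1 + 0.12 − 0.8)/(1.4 − 0.8) = 0.3200/0.6000 = 0.5333
Terminal stock prices: S_u = 49, S_d = 28
Terminal payoffs (S − K): max(14, 0) = 14, max(-7, 0) = 0
Node 0 (S = 35): V_0 = 1/1.12·[0.5333·14.0000 + 0.4667·0.0000] = 6.6667

$6.67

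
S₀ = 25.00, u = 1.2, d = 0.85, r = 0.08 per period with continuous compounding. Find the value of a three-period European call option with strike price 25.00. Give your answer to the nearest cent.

6.20

Risk-neutral probability p = (e^0.08 − 0.85)/(1.2 − 0.85) = 0.2333/0.3500 = 0.6665
Terminal stock prices: S_uuu = 43.2, S_uud = 30.6, S_udd = 21.67, S_ddd = 15.35
Terminal payoffs (S − K): max(18.2, 0) = 18.2, max(5.6, 0) = 5.6, max(-3.325, 0) = 0, max(-9.647, 0) = 0
Node uu (S = 36): V_uu = e^(−0.08)·[0.6665·18.2000 + 0.3335·5.6000] = 12.9221
Node ud (S = 25.5): V_ud = e^(−0.08)·[0.6665·5.6000 + 0.3335·0.0000] = 3.4456
Node dd (S = 18.06): V_dd = e^(−0.08)·[0.6665·0.0000 + 0.3335·0.0000] = 0.0000
Node u (S = 30): V_u = e^(−0.08)·[0.6665·12.9221 + 0.3335·3.4456] = 9.0115
Node d (S = 21.25): V_d = e^(−0.08)·[0.6665·3.4456 + 0.3335·0.0000] = 2.1201
Node 0 (S = 25): V_0 = e^(−0.08)·[0.6665·9.0115 + 0.3335·2.1201] = 6.1973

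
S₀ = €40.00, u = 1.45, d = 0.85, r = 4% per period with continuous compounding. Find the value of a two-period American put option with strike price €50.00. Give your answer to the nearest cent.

€10.62

Risk-neutral probability p = (e^0.04 − 0.85)/(1.45 − 0.85) = 0.1908/0.6000 = 0.3180
Terminal stock prices: S_uu = 84.1, S_ud = 49.3, S_dd = 28.9
Terminal payoffs (K − S): max(-34.1, 0) = 0, max(0.7, 0) = 0.7, max(21.1, 0) = 21.1
Node u (S = 58): continuation = e^(−0.04)·[0.3180·0.0000 + 0.6820·0.7000] = 0.4587; exercise value = 0.0000 ≤ continuation, so V_u = 0.4587
Node d (S = 34): continuation = e^(−0.04)·[0.3180·0.7000 + 0.6820·21.1000] = 14.0395; exercise value = 16.0000 > continuation, so V_d = 16.0000 (exercise)
Node 0 (S = 40): continuation = e^(−0.04)·[0.3180·0.4587 + 0.6820·16.0000] = 10.6240; exercise value = 10.0000 ≤ continuation, so V_0 = 10.6240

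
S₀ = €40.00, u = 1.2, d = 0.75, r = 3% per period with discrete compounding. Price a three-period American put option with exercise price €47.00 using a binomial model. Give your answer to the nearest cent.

€9.18

Risk-neutral probability p = (1 + 0.03 − 0.75)/(1.2 − 0.75) = 0.2800/0.4500 = 0.6222
Terminal stock prices: S_uuu = 69.12, S_uud = 43.2, S_udd = 27, S_ddd = 16.88
Terminal payoffs (K − S): max(-22.12, 0) = 0, max(3.8, 0) = 3.8, max(20, 0) = 20, max(30.12, 0) = 30.12
Node uu (S = 57.6): continuation = 1/1.03·[0.6222·0.0000 + 0.3778·3.8000] = 1.3937; exercise value = 0.0000 ≤ continuation, so V_uu = 1.3937
Node ud (S = 36): continuation = 1/1.03·[0.6222·3.8000 + 0.3778·20.0000] = 9.6311; exercise value = 11.0000 > continuation, so V_ud = 11.0000 (exercise)
Node dd (S = 22.5): continuation = 1/1.03·[0.6222·20.0000 + 0.3778·30.1250] = 23.1311; exercise value = 24.5000 > continuation, so V_dd = 24.5000 (exercise)
Node u (S = 48): continuation = 1/1.03·[0.6222·1.3937 + 0.3778·11.0000] = 4.8765; exercise value = 0.0000 ≤ continuation, so V_u = 4.8765
Node d (S = 30): continuation = 1/1.03·[0.6222·11.0000 + 0.3778·24.5000] = 15.6311; exercise value = 17.0000 > continuation, so V_d = 17.0000 (exercise)
Node 0 (S = 40): continuation = 1/1.03·[0.6222·4.8765 + 0.3778·17.0000] = 9.1810; exercise value = 7.0000 ≤ continuation, so V_0 = 9.1810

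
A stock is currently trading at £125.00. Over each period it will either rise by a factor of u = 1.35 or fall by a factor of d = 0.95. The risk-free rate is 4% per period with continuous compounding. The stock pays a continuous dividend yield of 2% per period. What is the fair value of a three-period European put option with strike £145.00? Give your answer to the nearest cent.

Per-period risk-free factor R = e^0.04 = 1.0408; dividend-adjusted growth = e^(0.04−0.02) = 1.0202.
Risk-neutral probability p = (1.0202 − 0.95)/(1.35 − 0.95) = 0.0702/0.4000 = 0.1755
Terminal stock prices: S_uuu = 307.5, S_uud = 216.4, S_udd = 152.3, S_ddd = 107.2
Terminal payoffs (K − S): max(-162.5, 0) = 0, max(-71.42, 0) = 0, max(-7.297, 0) = 0, max(37.83, 0) = 37.83
Node uu (S = 227.8): V_uu = e^(−0.04)·[0.1755·0.0000 + 0.8245·0.0000] = 0.0000
Node ud (S = 160.3): V_ud = e^(−0.04)·[0.1755·0.0000 + 0.8245·0.0000] = 0.0000
Node dd (S = 112.8): V_dd = e^(−0.04)·[0.1755·0.0000 + 0.8245·37.8281] = 29.9662
Node u (S = 168.8): V_u = e^(−0.04)·[0.1755·0.0000 + 0.8245·0.0000] = 0.0000
Node d (S = 118.8): V_d = e^(−0.04)·[0.1755·0.0000 + 0.8245·29.9662] = 23.7383
Node 0 (S = 125): V_0 = e^(−0.04)·[0.1755·0.0000 + 0.8245·23.7383] = 18.8047

£18.80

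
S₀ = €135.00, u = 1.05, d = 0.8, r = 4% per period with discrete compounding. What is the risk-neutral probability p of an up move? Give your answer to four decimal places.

p = 0.9600

Risk-neutral probability p = (1 + 0.04 − 0.8)/(1.05 − 0.8) = 0.2400/0.2500 = 0.9600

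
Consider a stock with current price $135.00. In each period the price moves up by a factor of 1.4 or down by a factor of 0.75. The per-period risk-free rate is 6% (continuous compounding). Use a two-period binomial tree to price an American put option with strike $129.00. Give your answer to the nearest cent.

$13.60

Risk-neutral probability p = (e^0.06 − 0.75)/(1.4 − 0.75) = 0.3118/0.6500 = 0.4797
Terminal stock prices: S_uu = 264.6, S_ud = 141.8, S_dd = 75.94
Terminal payoffs (K − S): max(-135.6, 0) = 0, max(-12.75, 0) = 0, max(53.06, 0) = 53.06
Node u (S = 189): continuation = e^(−0.06)·[0.4797·0.0000 + 0.5203·0.0000] = 0.0000; exercise value = 0.0000 ≤ continuation, so V_u = 0.0000
Node d (S = 101.2): continuation = e^(−0.06)·[0.4797·0.0000 + 0.5203·53.0625] = 25.9982; exercise value = 27.7500 > continuation, so V_d = 27.7500 (exercise)
Node 0 (S = 135): continuation = e^(−0.06)·[0.4797·0.0000 + 0.5203·27.7500] = 13.5962; exercise value = 0.0000 ≤ continuation, so V_0 = 13.5962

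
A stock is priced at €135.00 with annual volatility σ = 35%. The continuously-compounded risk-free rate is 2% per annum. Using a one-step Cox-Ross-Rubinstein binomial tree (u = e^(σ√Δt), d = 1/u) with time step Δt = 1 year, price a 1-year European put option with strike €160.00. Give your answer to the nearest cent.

CRR parameters: u = e^(σ√Δt) = e^(0.35·√1) = 1.4191, d = 1/u = 0.7047
Per-period rate: rΔt = 0.02·1 = 0.02, so R = e^0.02 = 1.0202
Risk-neutral probability p = (e^0.02 − 0.7047)/(1.4191 − 0.7047) = 0.3155/0.7144 = 0.4417
Terminal stock prices: S_u = 191.6, S_d = 95.13
Terminal payoffs (K − S): max(-31.57, 0) = 0, max(64.87, 0) = 64.87
Node 0 (S = 135): V_0 = e^(−0.02)·[0.4417·0.0000 + 0.5583·64.8671] = 35.5007

€35.50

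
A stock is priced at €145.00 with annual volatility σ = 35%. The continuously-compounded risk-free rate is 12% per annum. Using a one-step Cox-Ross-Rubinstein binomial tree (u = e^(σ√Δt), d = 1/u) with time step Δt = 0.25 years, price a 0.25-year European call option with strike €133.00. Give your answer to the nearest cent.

€20.93

CRR parameters: u = e^(σ√Δt) = e^(0.35·√0.25) = 1.1912, d = 1/u = 0.8395
Per-period rate: rΔt = 0.12·0.25 = 0.03, so R = e^0.03 = 1.0305
Risk-neutral probability p = (e^0.03 − 0.8395)/(1.1912 − 0.8395) = 0.1910/0.3518 = 0.5429
Terminal stock prices: S_u = 172.7, S_d = 121.7
Terminal payoffs (S − K): max(39.73, 0) = 39.73, max(-11.28, 0) = 0
Node 0 (S = 145): V_0 = e^(−0.03)·[0.5429·39.7307 + 0.4571·0.0000] = 20.9335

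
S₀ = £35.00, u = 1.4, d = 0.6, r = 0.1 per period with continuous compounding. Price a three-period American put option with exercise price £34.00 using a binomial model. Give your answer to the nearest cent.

Risk-neutral probability p = (e^0.1 − 0.6)/(1.4 − 0.6) = 0.5052/0.8000 = 0.6315
Terminal stock prices: S_uuu = 96.04, S_uud = 41.16, S_udd = 17.64, S_ddd = 7.56
Terminal payoffs (K − S): max(-62.04, 0) = 0, max(-7.16, 0) = 0, max(16.36, 0) = 16.36, max(26.44, 0) = 26.44
Node uu (S = 68.6): continuation = e^(−0.1)·[0.6315·0.0000 + 0.3685·0.0000] = 0.0000; exercise value = 0.0000 ≤ continuation, so V_uu = 0.0000
Node ud (S = 29.4): continuation = e^(−0.1)·[0.6315·0.0000 + 0.3685·16.3600] = 5.4555; exercise value = 4.6000 ≤ continuation, so V_ud = 5.4555
Node dd (S = 12.6): continuation = e^(−0.1)·[0.6315·16.3600 + 0.3685·26.4400] = 18.1645; exercise value = 21.4000 > continuation, so V_dd = 21.4000 (exercise)
Node u (S = 49): continuation = e^(−0.1)·[0.6315·0.0000 + 0.3685·5.4555] = 1.8192; exercise value = 0.0000 ≤ continuation, so V_u = 1.8192
Node d (S = 21): continuation = e^(−0.1)·[0.6315·5.4555 + 0.3685·21.4000] = 10.2533; exercise value = 13.0000 > continuation, so V_d = 13.0000 (exercise)
Node 0 (S = 35): continuation = e^(−0.1)·[0.6315·1.8192 + 0.3685·13.0000] = 5.3745; exercise value = 0.0000 ≤ continuation, so V_0 = 5.3745

£5.37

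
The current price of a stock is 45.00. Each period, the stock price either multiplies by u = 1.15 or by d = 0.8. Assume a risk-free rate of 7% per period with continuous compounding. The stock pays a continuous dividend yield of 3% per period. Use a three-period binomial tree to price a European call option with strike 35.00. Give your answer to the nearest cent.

Per-period risk-free factor R = e^0.07 = 1.0725; dividend-adjusted growth = e^(0.07−0.03) = 1.0408.
Risk-neutral probability p = (1.0408 − 0.8)/(1.15 − 0.8) = 0.2408/0.3500 = 0.6880
Terminal stock prices: S_uuu = 68.44, S_uud = 47.61, S_udd = 33.12, S_ddd = 23.04
Terminal payoffs (S − K): max(33.44, 0) = 33.44, max(12.61, 0) = 12.61, max(-1.88, 0) = 0, max(-11.96, 0) = 0
Node uu (S = 59.51): V_uu = e^(−0.07)·[0.6880·33.4394 + 0.3120·12.6100] = 25.1199
Node ud (S = 41.4): V_ud = e^(−0.07)·[0.6880·12.6100 + 0.3120·0.0000] = 8.0895
Node dd (S = 28.8): V_dd = e^(−0.07)·[0.6880·0.0000 + 0.3120·0.0000] = 0.0000
Node u (S = 51.75): V_u = e^(−0.07)·[0.6880·25.1199 + 0.3120·8.0895] = 18.4678
Node d (S = 36): V_d = e^(−0.07)·[0.6880·8.0895 + 0.3120·0.0000] = 5.1895
Node 0 (S = 45): V_0 = e^(−0.07)·[0.6880·18.4678 + 0.3120·5.1895] = 13.3569

13.36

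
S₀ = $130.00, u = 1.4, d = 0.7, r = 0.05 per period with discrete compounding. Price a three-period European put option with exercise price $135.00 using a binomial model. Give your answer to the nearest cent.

$24.61

Risk-neutral probability p = (1 + 0.05 − 0.7)/(1.4 − 0.7) = 0.3500/0.7000 = 0.5000
Terminal stock prices: S_uuu = 356.7, S_uud = 178.4, S_udd = 89.18, S_ddd = 44.59
Terminal payoffs (K − S): max(-221.7, 0) = 0, max(-43.36, 0) = 0, max(45.82, 0) = 45.82, max(90.41, 0) = 90.41
Node uu (S = 254.8): V_uu = 1/1.05·[0.5000·0.0000 + 0.5000·0.0000] = 0.0000
Node ud (S = 127.4): V_ud = 1/1.05·[0.5000·0.0000 + 0.5000·45.8200] = 21.8190
Node dd (S = 63.7): V_dd = 1/1.05·[0.5000·45.8200 + 0.5000·90.4100] = 64.8714
Node u (S = 182): V_u = 1/1.05·[0.5000·0.0000 + 0.5000·21.8190] = 10.3900
Node d (S = 91): V_d = 1/1.05·[0.5000·21.8190 + 0.5000·64.8714] = 41.2812
Node 0 (S = 130): V_0 = 1/1.05·[0.5000·10.3900 + 0.5000·41.2812] = 24.6053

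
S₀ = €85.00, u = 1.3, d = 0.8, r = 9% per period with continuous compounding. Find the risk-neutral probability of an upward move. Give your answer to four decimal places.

Risk-neutral probability p = (e^0.09 − 0.8)/(1.3 − 0.8) = 0.2942/0.5000 = 0.5883

p = 0.5883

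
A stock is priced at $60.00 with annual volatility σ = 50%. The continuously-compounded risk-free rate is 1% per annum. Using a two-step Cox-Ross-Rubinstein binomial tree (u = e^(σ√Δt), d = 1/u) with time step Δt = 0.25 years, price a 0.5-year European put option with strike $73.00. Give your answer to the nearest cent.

CRR parameters: u = e^(σ√Δt) = e^(0.5·√0.25) = 1.2840, d = 1/u = 0.7788
Per-period rate: rΔt = 0.01·0.25 = 0.0025, so R = e^0.0025 = 1.0025
Risk-neutral probability p = (e^0.0025 − 0.7788)/(1.2840 − 0.7788) = 0.2237/0.5052 = 0.4428
Terminal stock prices: S_uu = 98.92, S_ud = 60, S_dd = 36.39
Terminal payoffs (K − S): max(-25.92, 0) = 0, max(13, 0) = 13, max(36.61, 0) = 36.61
Node u (S = 77.04): V_u = e^(−0.0025)·[0.4428·0.0000 + 0.5572·13.0000] = 7.2258
Node d (S = 46.73): V_d = e^(−0.0025)·[0.4428·13.0000 + 0.5572·36.6082] = 26.0897
Node 0 (S = 60): V_0 = e^(−0.0025)·[0.4428·7.2258 + 0.5572·26.0897] = 17.6929

$17.69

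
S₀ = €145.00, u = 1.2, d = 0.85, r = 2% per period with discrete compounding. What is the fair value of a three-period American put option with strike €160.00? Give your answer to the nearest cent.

€22.68

Risk-neutral probability p = (1 + 0.02 − 0.85)/(1.2 − 0.85) = 0.1700/0.3500 = 0.4857
Terminal stock prices: S_uuu = 250.6, S_uud = 177.5, S_udd = 125.7, S_ddd = 89.05
Terminal payoffs (K − S): max(-90.56, 0) = 0, max(-17.48, 0) = 0, max(34.29, 0) = 34.29, max(70.95, 0) = 70.95
Node uu (S = 208.8): continuation = 1/1.02·[0.4857·0.0000 + 0.5143·0.0000] = 0.0000; exercise value = 0.0000 ≤ continuation, so V_uu = 0.0000
Node ud (S = 147.9): continuation = 1/1.02·[0.4857·0.0000 + 0.5143·34.2850] = 17.2866; exercise value = 12.1000 ≤ continuation, so V_ud = 17.2866
Node dd (S = 104.8): continuation = 1/1.02·[0.4857·34.2850 + 0.5143·70.9519] = 52.1002; exercise value = 55.2375 > continuation, so V_dd = 55.2375 (exercise)
Node u (S = 174): continuation = 1/1.02·[0.4857·0.0000 + 0.5143·17.2866] = 8.7159; exercise value = 0.0000 ≤ continuation, so V_u = 8.7159
Node d (S = 123.2): continuation = 1/1.02·[0.4857·17.2866 + 0.5143·55.2375] = 36.0825; exercise value = 36.7500 > continuation, so V_d = 36.7500 (exercise)
Node 0 (S = 145): continuation = 1/1.02·[0.4857·8.7159 + 0.5143·36.7500] = 22.6798; exercise value = 15.0000 ≤ continuation, so V_0 = 22.6798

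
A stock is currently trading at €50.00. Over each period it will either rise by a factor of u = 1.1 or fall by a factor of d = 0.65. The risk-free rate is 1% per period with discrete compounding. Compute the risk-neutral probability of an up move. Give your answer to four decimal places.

Risk-neutral probability p = (1 + 0.01 − 0.65)/(1.1 − 0.65) = 0.3600/0.4500 = 0.8000

p = 0.8000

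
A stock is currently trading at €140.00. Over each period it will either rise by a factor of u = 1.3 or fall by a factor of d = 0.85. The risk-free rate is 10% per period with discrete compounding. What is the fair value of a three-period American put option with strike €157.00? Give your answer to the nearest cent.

€17.46

Risk-neutral probability p = (1 + 0.1 − 0.85)/(1.3 − 0.85) = 0.2500/0.4500 = 0.5556
Terminal stock prices: S_uuu = 307.6, S_uud = 201.1, S_udd = 131.5, S_ddd = 85.98
Terminal payoffs (K − S): max(-150.6, 0) = 0, max(-44.11, 0) = 0, max(25.51, 0) = 25.51, max(71.02, 0) = 71.02
Node uu (S = 236.6): continuation = 1/1.1·[0.5556·0.0000 + 0.4444·0.0000] = 0.0000; exercise value = 0.0000 ≤ continuation, so V_uu = 0.0000
Node ud (S = 154.7): continuation = 1/1.1·[0.5556·0.0000 + 0.4444·25.5050] = 10.3051; exercise value = 2.3000 ≤ continuation, so V_ud = 10.3051
Node dd (S = 101.1): continuation = 1/1.1·[0.5556·25.5050 + 0.4444·71.0225] = 41.5773; exercise value = 55.8500 > continuation, so V_dd = 55.8500 (exercise)
Node u (S = 182): continuation = 1/1.1·[0.5556·0.0000 + 0.4444·10.3051] = 4.1637; exercise value = 0.0000 ≤ continuation, so V_u = 4.1637
Node d (S = 119): continuation = 1/1.1·[0.5556·10.3051 + 0.4444·55.8500] = 27.7702; exercise value = 38.0000 > continuation, so V_d = 38.0000 (exercise)
Node 0 (S = 140): continuation = 1/1.1·[0.5556·4.1637 + 0.4444·38.0000] = 17.4564; exercise value = 17.0000 ≤ continuation, so V_0 = 17.4564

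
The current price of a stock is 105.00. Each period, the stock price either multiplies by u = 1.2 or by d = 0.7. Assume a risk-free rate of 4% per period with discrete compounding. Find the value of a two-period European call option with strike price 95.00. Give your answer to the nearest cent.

24.03

Risk-neutral probability p = (1 + 0.04 − 0.7)/(1.2 − 0.7) = 0.3400/0.5000 = 0.6800
Terminal stock prices: S_uu = 151.2, S_ud = 88.2, S_dd = 51.45
Terminal payoffs (S − K): max(56.2, 0) = 56.2, max(-6.8, 0) = 0, max(-43.55, 0) = 0
Node u (S = 126): V_u = 1/1.04·[0.6800·56.2000 + 0.3200·0.0000] = 36.7462
Node d (S = 73.5): V_d = 1/1.04·[0.6800·0.0000 + 0.3200·0.0000] = 0.0000
Node 0 (S = 105): V_0 = 1/1.04·[0.6800·36.7462 + 0.3200·0.0000] = 24.0263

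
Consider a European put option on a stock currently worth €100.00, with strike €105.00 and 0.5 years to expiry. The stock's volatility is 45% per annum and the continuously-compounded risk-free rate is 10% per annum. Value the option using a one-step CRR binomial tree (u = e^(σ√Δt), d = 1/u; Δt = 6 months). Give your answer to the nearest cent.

€15.33

CRR parameters: u = e^(σ√Δt) = e^(0.45·√0.5) = 1.3746, d = 1/u = 0.7275
Per-period rate: rΔt = 0.1·0.5 = 0.05, so R = e^0.05 = 1.0513
Risk-neutral probability p = (e^0.05 − 0.7275)/(1.3746 − 0.7275) = 0.3238/0.6472 = 0.5003
Terminal stock prices: S_u = 137.5, S_d = 72.75
Terminal payoffs (K − S): max(-32.46, 0) = 0, max(32.25, 0) = 32.25
Node 0 (S = 100): V_0 = e^(−0.05)·[0.5003·0.0000 + 0.4997·32.2541] = 15.3302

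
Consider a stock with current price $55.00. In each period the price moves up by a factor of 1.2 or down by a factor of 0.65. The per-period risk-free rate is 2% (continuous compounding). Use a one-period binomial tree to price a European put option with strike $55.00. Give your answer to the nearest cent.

Risk-neutral probability p = (e^0.02 − 0.65)/(1.2 − 0.65) = 0.3702/0.5500 = 0.6731
Terminal stock prices: S_u = 66, S_d = 35.75
Terminal payoffs (K − S): max(-11, 0) = 0, max(19.25, 0) = 19.25
Node 0 (S = 55): V_0 = e^(−0.02)·[0.6731·0.0000 + 0.3269·19.2500] = 6.1683

$6.17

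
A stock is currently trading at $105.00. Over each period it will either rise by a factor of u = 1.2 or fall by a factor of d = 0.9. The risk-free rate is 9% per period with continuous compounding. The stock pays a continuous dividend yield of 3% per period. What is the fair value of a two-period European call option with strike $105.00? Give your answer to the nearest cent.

$14.72

Per-period risk-free factor R = e^0.09 = 1.0942; dividend-adjusted growth = e^(0.09−0.03) = 1.0618.
Risk-neutral probability p = (1.0618 − 0.9)/(1.2 − 0.9) = 0.1618/0.3000 = 0.5395
Terminal stock prices: S_uu = 151.2, S_ud = 113.4, S_dd = 85.05
Terminal payoffs (S − K): max(46.2, 0) = 46.2, max(8.4, 0) = 8.4, max(-19.95, 0) = 0
Node u (S = 126): V_u = e^(−0.09)·[0.5395·46.2000 + 0.4605·8.4000] = 26.3134
Node d (S = 94.5): V_d = e^(−0.09)·[0.5395·8.4000 + 0.4605·0.0000] = 4.1414
Node 0 (S = 105): V_0 = e^(−0.09)·[0.5395·26.3134 + 0.4605·4.1414] = 14.7163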